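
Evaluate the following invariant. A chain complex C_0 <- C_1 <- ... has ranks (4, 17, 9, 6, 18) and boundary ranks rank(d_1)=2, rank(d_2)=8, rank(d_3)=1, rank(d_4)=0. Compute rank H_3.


rank H_k = rank(ker d_k) - rank(im d_{k+1}).
rank(ker d_3) = rank(C_3) - rank(d_3) = 6 - 1 = 5.
rank(im d_{3+1}) = 0.
rank H_3 = 5 - 0 = 5

5


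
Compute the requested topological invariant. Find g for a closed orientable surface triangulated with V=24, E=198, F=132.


chi = V - E + F = 24 - 198 + 132 = -42
For orientable closed surface: chi = 2 - 2g, so g = (2 - chi)/2.
g = (2 - (-42)) / 2 = 44 / 2 = 22

22


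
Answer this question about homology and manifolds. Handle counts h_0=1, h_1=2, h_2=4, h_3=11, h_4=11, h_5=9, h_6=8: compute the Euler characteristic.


Handles of index k contribute (-1)^k to chi (same as CW cells).
chi = (1) + (-2) + (4) + (-11) + (11) + (-9) + (8) = 2

2


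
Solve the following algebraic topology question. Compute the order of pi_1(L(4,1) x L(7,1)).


pi_1(X x Y) = pi_1(X) x pi_1(Y).
pi_1(L(4,1)) = Z/4, pi_1(L(7,1)) = Z/7.
|Z/4 x Z/7| = 4 * 7 = 28

28


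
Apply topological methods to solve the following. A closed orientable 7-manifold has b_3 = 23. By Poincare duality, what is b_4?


Poincare duality for closed orientable n-manifolds: b_k = b_{n-k}.
Here n = 7, so b_4 = b_3 = 23

23


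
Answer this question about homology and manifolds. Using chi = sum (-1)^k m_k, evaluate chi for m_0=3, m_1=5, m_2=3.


Morse theory: chi(M) = sum_k (-1)^k m_k where m_k = #(index-k critical points).
= (3) + (-5) + (3) = 1

1


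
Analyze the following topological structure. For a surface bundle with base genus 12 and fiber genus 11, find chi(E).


For a fiber bundle F -> E -> B (with CW structure): chi(E) = chi(B) * chi(F).
chi(Sigma_12) = -22, chi(Sigma_11) = -20.
chi(E) = (-22) * (-20) = 440

440


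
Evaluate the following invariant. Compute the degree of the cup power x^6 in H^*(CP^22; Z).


|x| = 2 in H^*(CP^n).
|x^6| = 6 * |x| = 6 * 2 = 12

12


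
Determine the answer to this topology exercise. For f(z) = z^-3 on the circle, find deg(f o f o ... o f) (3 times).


deg(f) = -3. Degree is multiplicative: deg(f^3) = (deg f)^3.
deg(f^3) = (-3)^3 = -27

-27


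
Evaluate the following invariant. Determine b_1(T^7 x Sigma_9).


pi_1(A x B) = pi_1(A) x pi_1(B); rank of abelianization = b_1.
b_1(T^7) = 7, b_1(Sigma_9) = 2*9 = 18.
b_1(product) = 7 + 18 = 25

25


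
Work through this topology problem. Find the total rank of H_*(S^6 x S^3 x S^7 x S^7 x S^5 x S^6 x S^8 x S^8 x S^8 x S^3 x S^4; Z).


Total Betti number is multiplicative under products.
Each S^d (d>=1) has total Betti number 2.
There are 11 sphere factors.
Total = 2^11 = 2048

2048


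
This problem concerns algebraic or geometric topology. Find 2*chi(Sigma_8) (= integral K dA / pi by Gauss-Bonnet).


Gauss-Bonnet: integral K dA = 2*pi*chi(M).
chi(Sigma_8) = 2 - 2*8 = -14.
(integral K dA)/pi = 2*chi = 2*(-14) = -28

-28


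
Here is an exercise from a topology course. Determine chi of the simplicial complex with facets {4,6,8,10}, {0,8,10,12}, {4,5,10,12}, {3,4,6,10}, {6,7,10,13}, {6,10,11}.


Enumerate all faces; f-vector: f_0=11, f_1=25, f_2=20, f_3=5.
chi = sum (-1)^k f_k = 1

1


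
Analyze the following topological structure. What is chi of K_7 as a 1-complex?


K_7: V = 7, E = C(7,2) = 21.
chi = V - E = 7 - 21 = -14

-14


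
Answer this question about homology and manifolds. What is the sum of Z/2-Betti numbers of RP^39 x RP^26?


dim H^*(RP^n; Z/2) = n+1 (one Z/2 in each degree 0..n).
Total Betti number is multiplicative.
Total = (39+1) * (26+1) = 40 * 27 = 1080

1080


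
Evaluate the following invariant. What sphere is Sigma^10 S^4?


Each suspension raises dimension by 1: Sigma S^n = S^{n+1}.
Sigma^10 S^4 = S^{4+10} = S^14

14


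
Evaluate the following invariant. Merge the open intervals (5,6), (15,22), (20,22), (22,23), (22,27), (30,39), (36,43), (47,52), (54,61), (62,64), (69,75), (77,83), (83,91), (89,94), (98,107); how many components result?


Sort and merge overlapping open intervals.
Merged: (5,6), (15,22), (22,27), (30,43), (47,52), (54,61), (62,64), (69,75), (77,83), (83,94), (98,107).
Number of components = 11

11


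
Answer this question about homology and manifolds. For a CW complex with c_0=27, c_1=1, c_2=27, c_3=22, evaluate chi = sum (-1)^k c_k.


chi = sum_k (-1)^k c_k.
= (-1)^0*27 + (-1)^1*1 + (-1)^2*27 + (-1)^3*22
= (27) + (-1) + (27) + (-22)
= 31

31


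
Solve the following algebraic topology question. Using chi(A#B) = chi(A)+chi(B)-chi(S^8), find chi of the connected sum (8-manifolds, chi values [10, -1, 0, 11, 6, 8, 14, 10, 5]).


For n-manifolds: chi(A#B) = chi(A) + chi(B) - chi(S^8).
chi(S^8) = 1 + (-1)^8 = 2.
chi(#) = (sum chi_i) - (9-1)*chi(S^8) = 63 - 8*2 = 47

47


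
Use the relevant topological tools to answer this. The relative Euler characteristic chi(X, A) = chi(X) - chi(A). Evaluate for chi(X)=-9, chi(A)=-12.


Relative Euler characteristic: chi(X, A) = chi(X) - chi(A).
= -9 - (-12) = 3

3


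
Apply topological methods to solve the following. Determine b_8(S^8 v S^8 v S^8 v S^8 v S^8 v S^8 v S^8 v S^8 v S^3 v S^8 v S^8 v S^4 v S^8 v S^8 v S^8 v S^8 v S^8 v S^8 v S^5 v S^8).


For a wedge of spheres, H_k (k>0) is free on one generator per sphere of dimension k.
Spheres of dimension 8: count = 17.
b_8 = 17

17


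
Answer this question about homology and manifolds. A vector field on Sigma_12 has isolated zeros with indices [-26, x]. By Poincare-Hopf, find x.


Poincare-Hopf: sum of indices = chi(M).
chi(Sigma_12) = 2 - 2*12 = -22.
Sum of known indices = -26.
x = chi - (sum known) = -22 - (-26) = 4

4


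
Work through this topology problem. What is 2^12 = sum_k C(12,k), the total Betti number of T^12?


b_k(T^12) = C(12,k), so the sum over k is sum_k C(12,k) = 2^12.
Total = 2^12 = 4096

4096


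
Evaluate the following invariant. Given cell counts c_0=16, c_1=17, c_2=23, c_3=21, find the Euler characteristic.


chi = sum_k (-1)^k c_k.
= (-1)^0*16 + (-1)^1*17 + (-1)^2*23 + (-1)^3*21
= (16) + (-17) + (23) + (-21)
= 1

1


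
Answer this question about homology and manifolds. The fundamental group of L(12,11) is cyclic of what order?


pi_1(L(p,q)) = Z/pZ for any q coprime to p.
|pi_1(L(12,11))| = 12

12


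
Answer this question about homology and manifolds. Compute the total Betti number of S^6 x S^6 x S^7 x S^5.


Total Betti number is multiplicative under products.
Each S^d (d>=1) has total Betti number 2.
There are 4 sphere factors.
Total = 2^4 = 16

16


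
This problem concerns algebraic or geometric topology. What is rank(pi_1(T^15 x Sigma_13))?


pi_1(A x B) = pi_1(A) x pi_1(B); rank of abelianization = b_1.
b_1(T^15) = 15, b_1(Sigma_13) = 2*13 = 26.
b_1(product) = 15 + 26 = 41

41


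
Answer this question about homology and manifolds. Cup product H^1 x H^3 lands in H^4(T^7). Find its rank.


Cup product: H^p x H^q -> H^{p+q}; here p+q = 1+3 = 4.
rank H^k(T^n) = C(n,k).
C(7,4) = 35

35


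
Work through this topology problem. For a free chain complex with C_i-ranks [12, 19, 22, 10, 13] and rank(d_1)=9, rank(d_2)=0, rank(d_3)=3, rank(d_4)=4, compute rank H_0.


rank H_k = rank(ker d_k) - rank(im d_{k+1}).
rank(ker d_0) = rank(C_0) - rank(d_0) = 12 - 0 = 12.
rank(im d_{0+1}) = 9.
rank H_0 = 12 - 9 = 3

3


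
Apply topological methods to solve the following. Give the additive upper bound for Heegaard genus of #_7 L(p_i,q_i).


Heegaard genus satisfies g(A#B) <= g(A) + g(B).
Each lens space has g = 1.
Upper bound: 7 * 1 = 7

7


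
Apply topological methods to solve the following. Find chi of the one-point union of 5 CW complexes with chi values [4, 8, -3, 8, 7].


chi(A v B) = chi(A) + chi(B) - 1 (one point identified).
For 5 spaces: chi = (sum chi_i) - (5 - 1).
sum = 24; chi = 24 - 4 = 20

20


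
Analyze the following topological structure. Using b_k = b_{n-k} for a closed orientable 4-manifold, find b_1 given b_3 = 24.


Poincare duality for closed orientable n-manifolds: b_k = b_{n-k}.
Here n = 4, so b_1 = b_3 = 24

24


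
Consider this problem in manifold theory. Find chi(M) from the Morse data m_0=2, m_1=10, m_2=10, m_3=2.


Morse theory: chi(M) = sum_k (-1)^k m_k where m_k = #(index-k critical points).
= (2) + (-10) + (10) + (-2) = 0

0


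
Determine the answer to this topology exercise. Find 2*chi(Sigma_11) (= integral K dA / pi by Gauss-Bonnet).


Gauss-Bonnet: integral K dA = 2*pi*chi(M).
chi(Sigma_11) = 2 - 2*11 = -20.
(integral K dA)/pi = 2*chi = 2*(-20) = -40

-40


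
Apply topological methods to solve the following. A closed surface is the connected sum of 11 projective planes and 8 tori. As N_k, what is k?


Since a >= 1, the sum is non-orientable; each T^2 can be replaced by RP^2 # RP^2 (since T^2#RP^2 = 3RP^2).
Total crosscaps k = 11 + 2*8 = 27.
Check via chi: chi = 11*1 + 8*0 - (11+8-1)*2 = -25 = 2 - k = -25. Consistent.

27


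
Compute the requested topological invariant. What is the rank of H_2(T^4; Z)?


By the Kunneth formula, b_k(T^n) = C(n,k).
b_2(T^4) = C(4,2).
C(4,2) = 4!/(2!*2!) = 6

6


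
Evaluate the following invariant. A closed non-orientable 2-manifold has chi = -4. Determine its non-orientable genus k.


chi = 2 - k for closed non-orientable surfaces with k crosscaps.
-4 = 2 - k
k = 2 - (-4) = 6

6


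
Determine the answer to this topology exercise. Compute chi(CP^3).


CP^3 has one cell in each even dimension 0, 2, ..., 2*3 (3+1 cells total).
All cells are even-dimensional, so chi = number of cells.
chi = 3 + 1 = 4

4


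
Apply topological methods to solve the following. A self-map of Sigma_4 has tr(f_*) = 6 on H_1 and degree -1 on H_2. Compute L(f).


L(f) = tr(f_0*) - tr(f_1*) + tr(f_2*).
= 1 - (6) + (-1)
= -6

-6


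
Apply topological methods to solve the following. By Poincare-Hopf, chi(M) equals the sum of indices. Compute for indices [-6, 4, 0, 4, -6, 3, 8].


Poincare-Hopf: chi(M) = sum of indices of zeros.
chi = (-6) + (4) + (0) + (4) + (-6) + (3) + (8) = 7

7


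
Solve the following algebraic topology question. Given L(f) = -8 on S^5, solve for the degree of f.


L(f) = 1 + (-1)^5 deg(f) on S^5.
-8 = 1 + (-1)^5 * deg(f)
(-1)^5 * deg(f) = -9
deg(f) = 9

9


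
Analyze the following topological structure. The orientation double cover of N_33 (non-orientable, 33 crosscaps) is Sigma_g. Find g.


chi(N_33) = 2 - 33 = -31.
Double cover: chi(Sigma_g) = 2 * chi(N_33) = 2*(-31) = -62.
2 - 2g = -62, so g = (2 - (-62))/2 = 64/2 = 32

32


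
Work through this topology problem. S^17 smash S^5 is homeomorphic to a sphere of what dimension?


S^m ^ S^n = S^{m+n}.
k = 17 + 5 = 22

22


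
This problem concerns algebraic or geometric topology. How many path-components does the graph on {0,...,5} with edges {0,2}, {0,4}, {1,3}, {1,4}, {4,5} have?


Run DFS/union-find over 6 vertices.
V = 6, E = 5.
Number of components = 1

1


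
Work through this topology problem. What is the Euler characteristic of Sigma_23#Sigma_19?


chi(Sigma_23) = 2 - 2*23 = -44
chi(Sigma_19) = 2 - 2*19 = -36
For surfaces: chi(A#B) = chi(A) + chi(B) - 2.
chi = -44 + -36 - 2 = -82

-82


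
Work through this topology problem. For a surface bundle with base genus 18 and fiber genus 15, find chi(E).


For a fiber bundle F -> E -> B (with CW structure): chi(E) = chi(B) * chi(F).
chi(Sigma_18) = -34, chi(Sigma_15) = -28.
chi(E) = (-34) * (-28) = 952

952


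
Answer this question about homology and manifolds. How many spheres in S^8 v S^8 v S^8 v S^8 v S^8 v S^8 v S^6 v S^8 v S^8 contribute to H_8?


For a wedge of spheres, H_k (k>0) is free on one generator per sphere of dimension k.
Spheres of dimension 8: count = 8.
b_8 = 8

8


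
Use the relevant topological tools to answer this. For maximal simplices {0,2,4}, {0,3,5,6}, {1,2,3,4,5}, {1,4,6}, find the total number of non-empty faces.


Each maximal simplex on m vertices has 2^m - 1 nonempty faces.
Take the union (dedupe shared faces).
Total distinct faces = 49

49


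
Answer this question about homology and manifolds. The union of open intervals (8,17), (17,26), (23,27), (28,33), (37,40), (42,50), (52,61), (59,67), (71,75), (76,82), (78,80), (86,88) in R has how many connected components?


Sort and merge overlapping open intervals.
Merged: (8,17), (17,27), (28,33), (37,40), (42,50), (52,67), (71,75), (76,82), (86,88).
Number of components = 9

9


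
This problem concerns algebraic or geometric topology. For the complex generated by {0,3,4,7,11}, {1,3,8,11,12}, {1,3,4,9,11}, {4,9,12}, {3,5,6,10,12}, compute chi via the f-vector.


Enumerate all faces; f-vector: f_0=12, f_1=35, f_2=39, f_3=20, f_4=4.
chi = sum (-1)^k f_k = 0

0


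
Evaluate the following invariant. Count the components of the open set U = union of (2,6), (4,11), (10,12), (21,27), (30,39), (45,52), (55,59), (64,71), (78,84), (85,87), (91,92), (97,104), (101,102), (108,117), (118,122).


Sort and merge overlapping open intervals.
Merged: (2,12), (21,27), (30,39), (45,52), (55,59), (64,71), (78,84), (85,87), (91,92), (97,104), (108,117), (118,122).
Number of components = 12

12


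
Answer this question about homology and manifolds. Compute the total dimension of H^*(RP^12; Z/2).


H^k(RP^12; Z/2) = Z/2 for each 0 <= k <= 12.
Total dimension = 12 + 1 = 13

13


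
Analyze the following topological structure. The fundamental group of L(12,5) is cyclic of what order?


pi_1(L(p,q)) = Z/pZ for any q coprime to p.
|pi_1(L(12,5))| = 12

12


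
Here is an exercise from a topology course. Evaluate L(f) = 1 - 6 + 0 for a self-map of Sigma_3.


L(f) = tr(f_0*) - tr(f_1*) + tr(f_2*).
= 1 - (6) + (0)
= -5

-5


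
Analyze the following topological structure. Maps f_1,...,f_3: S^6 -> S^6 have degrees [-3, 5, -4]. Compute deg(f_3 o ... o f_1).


Degree is multiplicative: deg(composition) = product of degrees.
= (-3) * (5) * (-4) = 60

60


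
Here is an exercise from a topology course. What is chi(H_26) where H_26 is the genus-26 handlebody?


A genus-g handlebody deformation retracts to a wedge of g circles.
chi(vee_g S^1) = 1 - g.
chi(H_26) = 1 - 26 = -25

-25


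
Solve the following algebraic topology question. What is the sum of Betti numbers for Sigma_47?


For Sigma_47: b_0 = 1, b_1 = 2g = 94, b_2 = 1.
Total = 1 + 94 + 1 = 96

96


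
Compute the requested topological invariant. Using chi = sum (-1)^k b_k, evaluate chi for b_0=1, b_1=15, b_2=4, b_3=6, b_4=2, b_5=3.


chi = sum_k (-1)^k b_k.
= (1) + (-15) + (4) + (-6) + (2) + (-3)
= -17

-17


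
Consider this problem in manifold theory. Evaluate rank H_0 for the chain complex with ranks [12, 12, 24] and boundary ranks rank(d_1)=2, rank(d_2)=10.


rank H_k = rank(ker d_k) - rank(im d_{k+1}).
rank(ker d_0) = rank(C_0) - rank(d_0) = 12 - 0 = 12.
rank(im d_{0+1}) = 2.
rank H_0 = 12 - 2 = 10

10


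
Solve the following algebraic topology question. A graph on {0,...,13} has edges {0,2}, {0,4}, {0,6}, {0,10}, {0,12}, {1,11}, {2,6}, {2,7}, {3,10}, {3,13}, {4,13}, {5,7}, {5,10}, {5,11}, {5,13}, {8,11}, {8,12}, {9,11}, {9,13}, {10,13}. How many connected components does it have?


Run DFS/union-find over 14 vertices.
V = 14, E = 20.
Number of components = 1

1


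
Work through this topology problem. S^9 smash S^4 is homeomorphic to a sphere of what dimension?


S^m ^ S^n = S^{m+n}.
k = 9 + 4 = 13

13


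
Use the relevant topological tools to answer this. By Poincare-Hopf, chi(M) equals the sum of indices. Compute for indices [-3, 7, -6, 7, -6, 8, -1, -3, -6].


Poincare-Hopf: chi(M) = sum of indices of zeros.
chi = (-3) + (7) + (-6) + (7) + (-6) + (8) + (-1) + (-3) + (-6) = -3

-3


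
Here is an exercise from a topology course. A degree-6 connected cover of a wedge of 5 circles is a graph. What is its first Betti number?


Nielsen-Schreier: an index-n subgroup of F_r is free of rank 1 + n(r-1).
Equivalently: chi(cover) = n*chi(base); chi(vee_r S^1) = 1 - 5 = -4.
chi(E) = 6*(-4) = -24; rank = 1 - chi(E) = 1 - (-24) = 25.
rank = 1 + 6*(5-1) = 1 + 24 = 25

25


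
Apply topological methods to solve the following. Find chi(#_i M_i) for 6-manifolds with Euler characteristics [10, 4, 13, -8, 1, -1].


For n-manifolds: chi(A#B) = chi(A) + chi(B) - chi(S^6).
chi(S^6) = 1 + (-1)^6 = 2.
chi(#) = (sum chi_i) - (6-1)*chi(S^6) = 19 - 5*2 = 9

9


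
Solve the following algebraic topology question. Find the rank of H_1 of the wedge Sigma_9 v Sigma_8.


For a wedge: H_1(A v B) = H_1(A) + H_1(B).
b_1(Sigma_9) = 18, b_1(Sigma_8) = 16.
b_1 = 18 + 16 = 34

34


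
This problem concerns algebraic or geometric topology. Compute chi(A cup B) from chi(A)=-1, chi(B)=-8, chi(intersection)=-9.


chi(A cup B) = chi(A) + chi(B) - chi(A cap B)
= -1 + (-8) - (-9)
= 0

0


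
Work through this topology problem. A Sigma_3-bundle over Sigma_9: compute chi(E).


For a fiber bundle F -> E -> B (with CW structure): chi(E) = chi(B) * chi(F).
chi(Sigma_9) = -16, chi(Sigma_3) = -4.
chi(E) = (-16) * (-4) = 64

64


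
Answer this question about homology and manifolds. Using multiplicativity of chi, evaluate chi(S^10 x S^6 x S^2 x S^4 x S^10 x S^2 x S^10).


chi is multiplicative: chi(X x Y) = chi(X) chi(Y).
Each even-dim sphere has chi = 2. There are 7 factors.
chi = 2^7 = 128

128


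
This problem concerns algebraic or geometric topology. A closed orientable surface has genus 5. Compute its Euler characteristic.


For a closed orientable surface of genus g: chi = 2 - 2g.
Here g = 5.
chi = 2 - 2*5 = 2 - 10 = -8

-8


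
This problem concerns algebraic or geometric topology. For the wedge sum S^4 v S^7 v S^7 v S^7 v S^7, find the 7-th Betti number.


For a wedge of spheres, H_k (k>0) is free on one generator per sphere of dimension k.
Spheres of dimension 7: count = 4.
b_7 = 4

4


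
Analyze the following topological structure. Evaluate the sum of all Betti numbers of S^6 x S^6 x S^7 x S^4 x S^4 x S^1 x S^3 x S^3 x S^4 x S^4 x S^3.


Total Betti number is multiplicative under products.
Each S^d (d>=1) has total Betti number 2.
There are 11 sphere factors.
Total = 2^11 = 2048

2048


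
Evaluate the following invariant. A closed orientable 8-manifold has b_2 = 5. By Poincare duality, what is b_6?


Poincare duality for closed orientable n-manifolds: b_k = b_{n-k}.
Here n = 8, so b_6 = b_2 = 5

5


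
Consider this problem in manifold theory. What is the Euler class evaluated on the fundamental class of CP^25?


For any closed oriented manifold, <e(TM),[M]> = chi(M).
chi(CP^25) = 25+1 = 26

26


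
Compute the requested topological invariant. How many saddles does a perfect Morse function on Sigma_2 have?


A perfect Morse function has m_k = b_k.
For Sigma_2: b_0=1, b_1=2g=4, b_2=1.
Saddles m_1 = 2g = 4

4


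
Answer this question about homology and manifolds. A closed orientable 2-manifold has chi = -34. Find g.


chi = 2 - 2g for closed orientable surfaces.
-34 = 2 - 2g
2g = 2 - (-34) = 36
g = 18

18


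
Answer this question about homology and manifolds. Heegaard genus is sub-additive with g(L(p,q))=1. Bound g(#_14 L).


Heegaard genus satisfies g(A#B) <= g(A) + g(B).
Each lens space has g = 1.
Upper bound: 14 * 1 = 14

14


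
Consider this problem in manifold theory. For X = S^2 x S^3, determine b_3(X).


Each S^d has Poincare polynomial 1 + t^d.
The product S^2 x S^3 has Poincare polynomial prod(1+t^d_i).
Expanding: b_0=1, b_2=1, b_3=1, b_5=1.
b_3 = 1

1


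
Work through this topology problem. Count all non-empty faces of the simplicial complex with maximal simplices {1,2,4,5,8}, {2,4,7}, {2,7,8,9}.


Each maximal simplex on m vertices has 2^m - 1 nonempty faces.
Take the union (dedupe shared faces).
Total distinct faces = 45

45


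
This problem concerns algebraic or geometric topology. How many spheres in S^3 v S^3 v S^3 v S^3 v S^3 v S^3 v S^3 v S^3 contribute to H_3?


For a wedge of spheres, H_k (k>0) is free on one generator per sphere of dimension k.
Spheres of dimension 3: count = 8.
b_3 = 8

8


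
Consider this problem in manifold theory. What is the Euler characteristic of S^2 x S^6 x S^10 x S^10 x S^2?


chi is multiplicative: chi(X x Y) = chi(X) chi(Y).
Each even-dim sphere has chi = 2. There are 5 factors.
chi = 2^5 = 32

32


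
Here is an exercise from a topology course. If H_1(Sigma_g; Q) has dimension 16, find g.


For a closed orientable surface: b_1 = 2g.
16 = 2g
g = 16 / 2 = 8

8


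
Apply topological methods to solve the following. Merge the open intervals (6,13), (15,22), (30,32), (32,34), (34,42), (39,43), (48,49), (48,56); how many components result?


Sort and merge overlapping open intervals.
Merged: (6,13), (15,22), (30,32), (32,34), (34,43), (48,56).
Number of components = 6

6


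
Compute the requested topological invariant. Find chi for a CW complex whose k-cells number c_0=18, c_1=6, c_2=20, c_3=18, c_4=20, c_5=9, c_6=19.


chi = sum_k (-1)^k c_k.
= (-1)^0*18 + (-1)^1*6 + (-1)^2*20 + (-1)^3*18 + (-1)^4*20 + (-1)^5*9 + (-1)^6*19
= (18) + (-6) + (20) + (-18) + (20) + (-9) + (19)
= 44

44


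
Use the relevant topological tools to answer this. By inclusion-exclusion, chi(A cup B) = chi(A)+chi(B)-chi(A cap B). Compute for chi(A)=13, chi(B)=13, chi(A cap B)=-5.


chi(A cup B) = chi(A) + chi(B) - chi(A cap B)
= 13 + (13) - (-5)
= 31

31


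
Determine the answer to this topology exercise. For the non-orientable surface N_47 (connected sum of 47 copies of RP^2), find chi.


For a non-orientable closed surface with k crosscaps: chi = 2 - k.
Here k = 47.
chi = 2 - 47 = -45

-45


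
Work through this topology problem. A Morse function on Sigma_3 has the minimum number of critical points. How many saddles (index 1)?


A perfect Morse function has m_k = b_k.
For Sigma_3: b_0=1, b_1=2g=6, b_2=1.
Saddles m_1 = 2g = 6

6


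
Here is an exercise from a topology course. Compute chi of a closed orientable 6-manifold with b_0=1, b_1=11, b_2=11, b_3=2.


By Poincare duality b_k = b_{6-k}, so full Betti numbers: b_0=1, b_1=11, b_2=11, b_3=2, b_4=11, b_5=11, b_6=1.
chi = sum (-1)^k b_k = 0

0


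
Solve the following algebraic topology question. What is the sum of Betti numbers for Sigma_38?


For Sigma_38: b_0 = 1, b_1 = 2g = 76, b_2 = 1.
Total = 1 + 76 + 1 = 78

78


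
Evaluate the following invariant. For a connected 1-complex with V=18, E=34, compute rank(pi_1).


For a connected graph: rank(pi_1) = b_1 = E - V + 1 = 1 - chi.
chi = V - E = 18 - 34 = -16.
rank = 1 - (-16) = 34 - 18 + 1 = 17

17


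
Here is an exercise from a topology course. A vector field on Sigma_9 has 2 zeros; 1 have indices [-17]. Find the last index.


Poincare-Hopf: sum of indices = chi(M).
chi(Sigma_9) = 2 - 2*9 = -16.
Sum of known indices = -17.
x = chi - (sum known) = -16 - (-17) = 1

1


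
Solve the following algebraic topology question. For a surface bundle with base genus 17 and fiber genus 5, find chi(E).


For a fiber bundle F -> E -> B (with CW structure): chi(E) = chi(B) * chi(F).
chi(Sigma_17) = -32, chi(Sigma_5) = -8.
chi(E) = (-32) * (-8) = 256

256


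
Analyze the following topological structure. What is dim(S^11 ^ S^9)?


S^m ^ S^n = S^{m+n}.
k = 11 + 9 = 20

20


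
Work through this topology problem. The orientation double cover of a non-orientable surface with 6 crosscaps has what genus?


chi(N_6) = 2 - 6 = -4.
Double cover: chi(Sigma_g) = 2 * chi(N_6) = 2*(-4) = -8.
2 - 2g = -8, so g = (2 - (-8))/2 = 10/2 = 5

5


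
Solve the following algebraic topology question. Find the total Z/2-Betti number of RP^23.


H^k(RP^23; Z/2) = Z/2 for each 0 <= k <= 23.
Total dimension = 23 + 1 = 24

24


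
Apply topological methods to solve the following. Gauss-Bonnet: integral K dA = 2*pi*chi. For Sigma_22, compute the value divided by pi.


Gauss-Bonnet: integral K dA = 2*pi*chi(M).
chi(Sigma_22) = 2 - 2*22 = -42.
(integral K dA)/pi = 2*chi = 2*(-42) = -84

-84


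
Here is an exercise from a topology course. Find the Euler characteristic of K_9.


K_9: V = 9, E = C(9,2) = 36.
chi = V - E = 9 - 36 = -27

-27


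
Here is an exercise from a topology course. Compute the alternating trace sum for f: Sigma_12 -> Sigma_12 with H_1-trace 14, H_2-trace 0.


L(f) = tr(f_0*) - tr(f_1*) + tr(f_2*).
= 1 - (14) + (0)
= -13

-13


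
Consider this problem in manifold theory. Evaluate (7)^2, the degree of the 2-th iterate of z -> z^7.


deg(f) = 7. Degree is multiplicative: deg(f^2) = (deg f)^2.
deg(f^2) = (7)^2 = 49

49


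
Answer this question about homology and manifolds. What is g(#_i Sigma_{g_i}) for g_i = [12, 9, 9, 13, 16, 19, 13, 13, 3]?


Genus is additive under connected sum of orientable surfaces.
g = 12 + 9 + 9 + 13 + 16 + 19 + 13 + 13 + 3 = 107

107


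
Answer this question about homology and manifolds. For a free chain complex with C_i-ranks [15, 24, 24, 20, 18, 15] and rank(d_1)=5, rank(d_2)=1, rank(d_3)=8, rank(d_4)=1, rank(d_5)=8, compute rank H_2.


rank H_k = rank(ker d_k) - rank(im d_{k+1}).
rank(ker d_2) = rank(C_2) - rank(d_2) = 24 - 1 = 23.
rank(im d_{2+1}) = 8.
rank H_2 = 23 - 8 = 15

15


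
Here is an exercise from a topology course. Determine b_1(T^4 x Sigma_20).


pi_1(A x B) = pi_1(A) x pi_1(B); rank of abelianization = b_1.
b_1(T^4) = 4, b_1(Sigma_20) = 2*20 = 40.
b_1(product) = 4 + 40 = 44

44


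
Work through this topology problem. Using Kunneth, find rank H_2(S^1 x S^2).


Each S^d has Poincare polynomial 1 + t^d.
The product S^1 x S^2 has Poincare polynomial prod(1+t^d_i).
Expanding: b_0=1, b_1=1, b_2=1, b_3=1.
b_2 = 1

1


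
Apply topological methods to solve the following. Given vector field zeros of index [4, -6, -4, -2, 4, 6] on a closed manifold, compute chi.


Poincare-Hopf: chi(M) = sum of indices of zeros.
chi = (4) + (-6) + (-4) + (-2) + (4) + (6) = 2

2


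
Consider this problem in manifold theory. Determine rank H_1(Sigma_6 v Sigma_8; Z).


For a wedge: H_1(A v B) = H_1(A) + H_1(B).
b_1(Sigma_6) = 12, b_1(Sigma_8) = 16.
b_1 = 12 + 16 = 28

28


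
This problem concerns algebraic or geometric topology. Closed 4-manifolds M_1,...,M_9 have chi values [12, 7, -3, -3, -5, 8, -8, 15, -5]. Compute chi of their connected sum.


For n-manifolds: chi(A#B) = chi(A) + chi(B) - chi(S^4).
chi(S^4) = 1 + (-1)^4 = 2.
chi(#) = (sum chi_i) - (9-1)*chi(S^4) = 18 - 8*2 = 2

2


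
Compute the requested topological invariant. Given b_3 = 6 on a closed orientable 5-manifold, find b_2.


Poincare duality for closed orientable n-manifolds: b_k = b_{n-k}.
Here n = 5, so b_2 = b_3 = 6

6


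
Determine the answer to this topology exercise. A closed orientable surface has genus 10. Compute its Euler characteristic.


For a closed orientable surface of genus g: chi = 2 - 2g.
Here g = 10.
chi = 2 - 2*10 = 2 - 20 = -18

-18


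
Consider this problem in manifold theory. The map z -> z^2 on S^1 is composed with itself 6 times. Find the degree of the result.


deg(f) = 2. Degree is multiplicative: deg(f^6) = (deg f)^6.
deg(f^6) = (2)^6 = 64

64


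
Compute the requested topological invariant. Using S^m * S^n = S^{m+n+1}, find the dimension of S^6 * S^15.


Join of spheres: S^m * S^n = S^{m+n+1}.
dim = 6 + 15 + 1 = 22

22


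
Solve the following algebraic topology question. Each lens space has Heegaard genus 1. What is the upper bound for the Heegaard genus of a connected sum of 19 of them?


Heegaard genus satisfies g(A#B) <= g(A) + g(B).
Each lens space has g = 1.
Upper bound: 19 * 1 = 19

19


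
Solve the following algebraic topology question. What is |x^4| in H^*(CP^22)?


|x| = 2 in H^*(CP^n).
|x^4| = 4 * |x| = 4 * 2 = 8

8


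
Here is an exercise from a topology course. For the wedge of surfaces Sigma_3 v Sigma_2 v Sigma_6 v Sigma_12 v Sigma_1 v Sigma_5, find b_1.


For a wedge X v Y: reduced H_k(X v Y) = H_k(X) + H_k(Y).
Each Sigma_g contributes b_1 = 2g.
b_1 = 6 + 4 + 12 + 24 + 2 + 10 = 58

58


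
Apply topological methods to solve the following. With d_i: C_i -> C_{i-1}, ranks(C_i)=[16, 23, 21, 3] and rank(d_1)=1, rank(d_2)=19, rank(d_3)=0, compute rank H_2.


rank H_k = rank(ker d_k) - rank(im d_{k+1}).
rank(ker d_2) = rank(C_2) - rank(d_2) = 21 - 19 = 2.
rank(im d_{2+1}) = 0.
rank H_2 = 2 - 0 = 2

2


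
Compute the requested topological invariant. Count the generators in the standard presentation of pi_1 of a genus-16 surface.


Standard presentation: pi_1(Sigma_g) = <a_1,b_1,...,a_g,b_g | [a_1,b_1]...[a_g,b_g] = 1>.
Number of generators = 2g = 2*16 = 32

32


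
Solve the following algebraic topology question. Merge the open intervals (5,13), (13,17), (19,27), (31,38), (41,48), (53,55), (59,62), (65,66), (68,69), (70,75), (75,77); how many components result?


Sort and merge overlapping open intervals.
Merged: (5,13), (13,17), (19,27), (31,38), (41,48), (53,55), (59,62), (65,66), (68,69), (70,75), (75,77).
Number of components = 11

11


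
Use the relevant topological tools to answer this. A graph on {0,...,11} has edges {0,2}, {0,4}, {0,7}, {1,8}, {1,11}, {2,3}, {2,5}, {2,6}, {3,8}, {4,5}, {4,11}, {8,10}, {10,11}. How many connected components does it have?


Run DFS/union-find over 12 vertices.
V = 12, E = 13.
Number of components = 2

2


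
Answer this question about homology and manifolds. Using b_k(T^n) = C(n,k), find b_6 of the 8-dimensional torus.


By the Kunneth formula, b_k(T^n) = C(n,k).
b_6(T^8) = C(8,6).
C(8,6) = 8!/(6!*2!) = 28

28


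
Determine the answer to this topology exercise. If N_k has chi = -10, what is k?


chi = 2 - k for closed non-orientable surfaces with k crosscaps.
-10 = 2 - k
k = 2 - (-10) = 12

12


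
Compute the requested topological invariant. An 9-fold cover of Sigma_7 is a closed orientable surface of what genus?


For an n-sheeted cover: chi(E) = n * chi(B).
chi(Sigma_7) = 2 - 2*7 = -12.
chi(E) = 9 * (-12) = -108.
genus(E) = (2 - chi(E))/2 = (2 - (-108))/2 = 110/2 = 55

55


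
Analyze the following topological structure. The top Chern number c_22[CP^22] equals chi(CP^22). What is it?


For any closed oriented manifold, <e(TM),[M]> = chi(M).
chi(CP^22) = 22+1 = 23

23


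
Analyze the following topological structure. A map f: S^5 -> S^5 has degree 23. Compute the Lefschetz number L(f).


On S^5: L(f) = tr(f_0*) + (-1)^5 tr(f_5*) = 1 + (-1)^5 * deg(f).
L(f) = 1 + (-1)^5 * 23 = 1 + -23 = -22

-22


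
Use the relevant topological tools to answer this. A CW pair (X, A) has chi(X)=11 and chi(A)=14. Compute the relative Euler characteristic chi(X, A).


Relative Euler characteristic: chi(X, A) = chi(X) - chi(A).
= 11 - (14) = -3

-3


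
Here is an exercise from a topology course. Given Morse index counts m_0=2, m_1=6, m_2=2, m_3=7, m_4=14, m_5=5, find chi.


Morse theory: chi(M) = sum_k (-1)^k m_k where m_k = #(index-k critical points).
= (2) + (-6) + (2) + (-7) + (14) + (-5) = 0

0


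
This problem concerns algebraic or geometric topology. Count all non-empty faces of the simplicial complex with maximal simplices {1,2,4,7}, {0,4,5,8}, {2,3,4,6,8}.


Each maximal simplex on m vertices has 2^m - 1 nonempty faces.
Take the union (dedupe shared faces).
Total distinct faces = 55

55


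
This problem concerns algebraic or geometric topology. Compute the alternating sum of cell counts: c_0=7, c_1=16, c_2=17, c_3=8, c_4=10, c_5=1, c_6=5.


chi = sum_k (-1)^k c_k.
= (-1)^0*7 + (-1)^1*16 + (-1)^2*17 + (-1)^3*8 + (-1)^4*10 + (-1)^5*1 + (-1)^6*5
= (7) + (-16) + (17) + (-8) + (10) + (-1) + (5)
= 14

14


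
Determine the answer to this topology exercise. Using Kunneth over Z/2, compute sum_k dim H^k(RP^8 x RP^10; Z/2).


dim H^*(RP^n; Z/2) = n+1 (one Z/2 in each degree 0..n).
Total Betti number is multiplicative.
Total = (8+1) * (10+1) = 9 * 11 = 99

99


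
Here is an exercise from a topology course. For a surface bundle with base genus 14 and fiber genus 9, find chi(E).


For a fiber bundle F -> E -> B (with CW structure): chi(E) = chi(B) * chi(F).
chi(Sigma_14) = -26, chi(Sigma_9) = -16.
chi(E) = (-26) * (-16) = 416

416


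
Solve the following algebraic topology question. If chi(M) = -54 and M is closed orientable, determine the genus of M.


chi = 2 - 2g for closed orientable surfaces.
-54 = 2 - 2g
2g = 2 - (-54) = 56
g = 28

28


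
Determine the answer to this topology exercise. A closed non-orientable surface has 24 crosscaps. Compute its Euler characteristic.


For a non-orientable closed surface with k crosscaps: chi = 2 - k.
Here k = 24.
chi = 2 - 24 = -22

-22


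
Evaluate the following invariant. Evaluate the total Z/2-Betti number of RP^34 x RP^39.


dim H^*(RP^n; Z/2) = n+1 (one Z/2 in each degree 0..n).
Total Betti number is multiplicative.
Total = (34+1) * (39+1) = 35 * 40 = 1400

1400


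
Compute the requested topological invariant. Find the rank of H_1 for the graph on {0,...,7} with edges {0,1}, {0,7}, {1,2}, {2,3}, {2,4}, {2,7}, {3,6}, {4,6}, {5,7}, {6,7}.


b_1 = E - V + (number of components).
E = 10, V = 8, components = 1.
b_1 = 10 - 8 + 1 = 3

3


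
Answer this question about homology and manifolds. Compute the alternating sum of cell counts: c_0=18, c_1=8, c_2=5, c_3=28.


chi = sum_k (-1)^k c_k.
= (-1)^0*18 + (-1)^1*8 + (-1)^2*5 + (-1)^3*28
= (18) + (-8) + (5) + (-28)
= -13

-13


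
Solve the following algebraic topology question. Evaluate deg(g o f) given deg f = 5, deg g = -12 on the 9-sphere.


Degree is multiplicative under composition: deg(g o f) = deg(g) * deg(f).
= -12 * 5 = -60

-60


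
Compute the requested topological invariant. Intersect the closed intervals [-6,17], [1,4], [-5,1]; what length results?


Intersection = [max(a_i), min(b_i)] = [1, 1].
Length = 1 - 1 = 0

0


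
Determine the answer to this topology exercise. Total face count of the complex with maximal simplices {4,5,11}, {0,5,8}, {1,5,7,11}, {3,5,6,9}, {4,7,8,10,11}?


Each maximal simplex on m vertices has 2^m - 1 nonempty faces.
Take the union (dedupe shared faces).
Total distinct faces = 64

64


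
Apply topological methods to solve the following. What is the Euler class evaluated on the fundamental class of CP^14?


For any closed oriented manifold, <e(TM),[M]> = chi(M).
chi(CP^14) = 14+1 = 15

15


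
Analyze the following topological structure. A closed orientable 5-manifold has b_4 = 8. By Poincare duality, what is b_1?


Poincare duality for closed orientable n-manifolds: b_k = b_{n-k}.
Here n = 5, so b_1 = b_4 = 8

8


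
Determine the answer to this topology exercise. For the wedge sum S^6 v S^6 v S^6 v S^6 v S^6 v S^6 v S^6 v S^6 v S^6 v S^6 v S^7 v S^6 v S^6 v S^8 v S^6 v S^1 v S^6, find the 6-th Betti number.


For a wedge of spheres, H_k (k>0) is free on one generator per sphere of dimension k.
Spheres of dimension 6: count = 14.
b_6 = 14

14


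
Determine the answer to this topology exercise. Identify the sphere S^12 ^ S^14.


S^m ^ S^n = S^{m+n}.
k = 12 + 14 = 26

26


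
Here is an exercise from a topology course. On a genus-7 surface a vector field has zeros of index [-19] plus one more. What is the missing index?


Poincare-Hopf: sum of indices = chi(M).
chi(Sigma_7) = 2 - 2*7 = -12.
Sum of known indices = -19.
x = chi - (sum known) = -12 - (-19) = 7

7


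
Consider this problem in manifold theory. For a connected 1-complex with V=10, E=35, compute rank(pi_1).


For a connected graph: rank(pi_1) = b_1 = E - V + 1 = 1 - chi.
chi = V - E = 10 - 35 = -25.
rank = 1 - (-25) = 35 - 10 + 1 = 26

26


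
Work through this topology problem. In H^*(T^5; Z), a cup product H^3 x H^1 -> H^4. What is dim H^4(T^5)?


Cup product: H^p x H^q -> H^{p+q}; here p+q = 3+1 = 4.
rank H^k(T^n) = C(n,k).
C(5,4) = 5

5


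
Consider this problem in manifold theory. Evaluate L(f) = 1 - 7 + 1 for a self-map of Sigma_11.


L(f) = tr(f_0*) - tr(f_1*) + tr(f_2*).
= 1 - (7) + (1)
= -5

-5


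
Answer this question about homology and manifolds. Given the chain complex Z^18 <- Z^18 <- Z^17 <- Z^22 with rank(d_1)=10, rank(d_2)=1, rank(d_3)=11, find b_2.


rank H_k = rank(ker d_k) - rank(im d_{k+1}).
rank(ker d_2) = rank(C_2) - rank(d_2) = 17 - 1 = 16.
rank(im d_{2+1}) = 11.
rank H_2 = 16 - 11 = 5

5


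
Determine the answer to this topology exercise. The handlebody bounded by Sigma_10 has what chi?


A genus-g handlebody deformation retracts to a wedge of g circles.
chi(vee_g S^1) = 1 - g.
chi(H_10) = 1 - 10 = -9

-9


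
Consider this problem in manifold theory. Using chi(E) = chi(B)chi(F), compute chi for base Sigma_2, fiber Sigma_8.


For a fiber bundle F -> E -> B (with CW structure): chi(E) = chi(B) * chi(F).
chi(Sigma_2) = -2, chi(Sigma_8) = -14.
chi(E) = (-2) * (-14) = 28

28


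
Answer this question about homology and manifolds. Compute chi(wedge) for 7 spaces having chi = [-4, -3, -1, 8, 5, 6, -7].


chi(A v B) = chi(A) + chi(B) - 1 (one point identified).
For 7 spaces: chi = (sum chi_i) - (7 - 1).
sum = 4; chi = 4 - 6 = -2

-2


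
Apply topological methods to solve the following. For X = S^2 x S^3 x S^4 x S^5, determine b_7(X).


Each S^d has Poincare polynomial 1 + t^d.
The product S^2 x S^3 x S^4 x S^5 has Poincare polynomial prod(1+t^d_i).
Expanding: b_0=1, b_2=1, b_3=1, b_4=1, b_5=2, b_6=1, b_7=2, b_8=1, b_9=2, b_10=1, b_11=1, b_12=1, b_14=1.
b_7 = 2

2


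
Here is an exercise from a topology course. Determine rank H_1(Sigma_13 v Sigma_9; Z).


For a wedge: H_1(A v B) = H_1(A) + H_1(B).
b_1(Sigma_13) = 26, b_1(Sigma_9) = 18.
b_1 = 26 + 18 = 44

44


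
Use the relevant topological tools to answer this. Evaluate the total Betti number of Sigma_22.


For Sigma_22: b_0 = 1, b_1 = 2g = 44, b_2 = 1.
Total = 1 + 44 + 1 = 46

46


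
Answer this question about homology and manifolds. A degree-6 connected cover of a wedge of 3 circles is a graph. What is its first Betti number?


Nielsen-Schreier: an index-n subgroup of F_r is free of rank 1 + n(r-1).
Equivalently: chi(cover) = n*chi(base); chi(vee_r S^1) = 1 - 3 = -2.
chi(E) = 6*(-2) = -12; rank = 1 - chi(E) = 1 - (-12) = 13.
rank = 1 + 6*(3-1) = 1 + 12 = 13

13


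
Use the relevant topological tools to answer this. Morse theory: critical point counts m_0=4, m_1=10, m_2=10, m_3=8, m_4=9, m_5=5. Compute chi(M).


Morse theory: chi(M) = sum_k (-1)^k m_k where m_k = #(index-k critical points).
= (4) + (-10) + (10) + (-8) + (9) + (-5) = 0

0


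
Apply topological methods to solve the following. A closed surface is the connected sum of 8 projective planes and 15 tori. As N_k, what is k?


Since a >= 1, the sum is non-orientable; each T^2 can be replaced by RP^2 # RP^2 (since T^2#RP^2 = 3RP^2).
Total crosscaps k = 8 + 2*15 = 38.
Check via chi: chi = 8*1 + 15*0 - (8+15-1)*2 = -36 = 2 - k = -36. Consistent.

38


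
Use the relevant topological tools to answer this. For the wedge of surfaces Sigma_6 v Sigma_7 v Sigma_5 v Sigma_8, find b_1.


For a wedge X v Y: reduced H_k(X v Y) = H_k(X) + H_k(Y).
Each Sigma_g contributes b_1 = 2g.
b_1 = 12 + 14 + 10 + 16 = 52

52


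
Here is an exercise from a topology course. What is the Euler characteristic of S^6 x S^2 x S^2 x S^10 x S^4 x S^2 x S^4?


chi is multiplicative: chi(X x Y) = chi(X) chi(Y).
Each even-dim sphere has chi = 2. There are 7 factors.
chi = 2^7 = 128

128


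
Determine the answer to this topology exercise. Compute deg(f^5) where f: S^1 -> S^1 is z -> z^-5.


deg(f) = -5. Degree is multiplicative: deg(f^5) = (deg f)^5.
deg(f^5) = (-5)^5 = -3125

-3125


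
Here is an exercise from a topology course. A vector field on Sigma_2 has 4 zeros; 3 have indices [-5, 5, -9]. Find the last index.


Poincare-Hopf: sum of indices = chi(M).
chi(Sigma_2) = 2 - 2*2 = -2.
Sum of known indices = -9.
x = chi - (sum known) = -2 - (-9) = 7

7
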